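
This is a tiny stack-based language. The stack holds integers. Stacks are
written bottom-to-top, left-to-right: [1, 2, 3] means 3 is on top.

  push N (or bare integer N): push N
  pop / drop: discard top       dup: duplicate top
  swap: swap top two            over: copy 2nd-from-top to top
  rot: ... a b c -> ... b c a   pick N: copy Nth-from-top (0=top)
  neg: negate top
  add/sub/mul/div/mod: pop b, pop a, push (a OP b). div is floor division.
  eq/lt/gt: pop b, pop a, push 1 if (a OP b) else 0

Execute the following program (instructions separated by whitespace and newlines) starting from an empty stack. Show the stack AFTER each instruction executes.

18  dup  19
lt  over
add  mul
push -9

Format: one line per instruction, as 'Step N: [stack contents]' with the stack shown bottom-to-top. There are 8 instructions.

Step 1: [18]
Step 2: [18, 18]
Step 3: [18, 18, 19]
Step 4: [18, 1]
Step 5: [18, 1, 18]
Step 6: [18, 19]
Step 7: [342]
Step 8: [342, -9]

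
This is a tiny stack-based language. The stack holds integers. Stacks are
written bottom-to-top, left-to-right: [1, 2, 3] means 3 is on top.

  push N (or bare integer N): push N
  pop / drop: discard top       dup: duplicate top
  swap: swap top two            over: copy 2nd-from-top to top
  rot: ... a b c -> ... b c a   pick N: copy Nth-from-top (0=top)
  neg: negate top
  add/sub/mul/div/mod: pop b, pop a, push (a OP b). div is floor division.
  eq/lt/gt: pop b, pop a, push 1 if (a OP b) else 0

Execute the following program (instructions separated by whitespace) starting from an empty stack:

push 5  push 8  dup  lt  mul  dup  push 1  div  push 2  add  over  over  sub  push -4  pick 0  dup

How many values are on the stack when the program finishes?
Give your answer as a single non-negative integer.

Answer: 6

Derivation:
After 'push 5': stack = [5] (depth 1)
After 'push 8': stack = [5, 8] (depth 2)
After 'dup': stack = [5, 8, 8] (depth 3)
After 'lt': stack = [5, 0] (depth 2)
After 'mul': stack = [0] (depth 1)
After 'dup': stack = [0, 0] (depth 2)
After 'push 1': stack = [0, 0, 1] (depth 3)
After 'div': stack = [0, 0] (depth 2)
After 'push 2': stack = [0, 0, 2] (depth 3)
After 'add': stack = [0, 2] (depth 2)
After 'over': stack = [0, 2, 0] (depth 3)
After 'over': stack = [0, 2, 0, 2] (depth 4)
After 'sub': stack = [0, 2, -2] (depth 3)
After 'push -4': stack = [0, 2, -2, -4] (depth 4)
After 'pick 0': stack = [0, 2, -2, -4, -4] (depth 5)
After 'dup': stack = [0, 2, -2, -4, -4, -4] (depth 6)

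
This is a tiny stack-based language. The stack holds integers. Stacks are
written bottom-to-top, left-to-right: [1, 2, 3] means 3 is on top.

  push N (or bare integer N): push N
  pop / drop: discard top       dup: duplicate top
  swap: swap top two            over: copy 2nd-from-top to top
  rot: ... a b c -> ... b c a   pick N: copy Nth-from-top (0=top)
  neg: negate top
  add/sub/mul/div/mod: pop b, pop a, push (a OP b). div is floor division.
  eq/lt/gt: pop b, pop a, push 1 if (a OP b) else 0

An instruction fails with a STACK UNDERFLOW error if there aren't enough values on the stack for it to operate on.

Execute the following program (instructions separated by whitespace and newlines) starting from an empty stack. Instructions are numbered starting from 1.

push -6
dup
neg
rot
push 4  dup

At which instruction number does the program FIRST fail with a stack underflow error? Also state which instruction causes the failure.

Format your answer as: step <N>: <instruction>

Step 1 ('push -6'): stack = [-6], depth = 1
Step 2 ('dup'): stack = [-6, -6], depth = 2
Step 3 ('neg'): stack = [-6, 6], depth = 2
Step 4 ('rot'): needs 3 value(s) but depth is 2 — STACK UNDERFLOW

Answer: step 4: rot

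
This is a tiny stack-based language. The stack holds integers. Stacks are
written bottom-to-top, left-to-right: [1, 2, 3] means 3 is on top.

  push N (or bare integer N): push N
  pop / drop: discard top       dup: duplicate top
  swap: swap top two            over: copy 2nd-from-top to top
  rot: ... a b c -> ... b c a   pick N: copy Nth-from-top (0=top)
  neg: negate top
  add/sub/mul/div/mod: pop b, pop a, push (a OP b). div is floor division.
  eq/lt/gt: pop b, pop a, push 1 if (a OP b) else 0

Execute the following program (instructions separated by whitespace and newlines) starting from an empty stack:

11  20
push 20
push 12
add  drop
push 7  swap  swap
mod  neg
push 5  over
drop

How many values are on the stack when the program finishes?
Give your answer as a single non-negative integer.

After 'push 11': stack = [11] (depth 1)
After 'push 20': stack = [11, 20] (depth 2)
After 'push 20': stack = [11, 20, 20] (depth 3)
After 'push 12': stack = [11, 20, 20, 12] (depth 4)
After 'add': stack = [11, 20, 32] (depth 3)
After 'drop': stack = [11, 20] (depth 2)
After 'push 7': stack = [11, 20, 7] (depth 3)
After 'swap': stack = [11, 7, 20] (depth 3)
After 'swap': stack = [11, 20, 7] (depth 3)
After 'mod': stack = [11, 6] (depth 2)
After 'neg': stack = [11, -6] (depth 2)
After 'push 5': stack = [11, -6, 5] (depth 3)
After 'over': stack = [11, -6, 5, -6] (depth 4)
After 'drop': stack = [11, -6, 5] (depth 3)

Answer: 3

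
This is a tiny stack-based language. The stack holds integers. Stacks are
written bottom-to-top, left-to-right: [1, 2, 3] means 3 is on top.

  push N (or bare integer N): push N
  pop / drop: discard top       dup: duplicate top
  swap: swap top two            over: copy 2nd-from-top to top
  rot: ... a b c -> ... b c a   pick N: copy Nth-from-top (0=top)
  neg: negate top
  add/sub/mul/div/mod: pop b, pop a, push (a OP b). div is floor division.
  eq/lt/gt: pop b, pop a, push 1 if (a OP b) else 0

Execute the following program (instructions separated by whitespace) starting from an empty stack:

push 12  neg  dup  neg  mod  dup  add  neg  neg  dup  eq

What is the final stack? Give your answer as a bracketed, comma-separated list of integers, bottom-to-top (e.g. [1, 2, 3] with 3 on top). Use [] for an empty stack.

After 'push 12': [12]
After 'neg': [-12]
After 'dup': [-12, -12]
After 'neg': [-12, 12]
After 'mod': [0]
After 'dup': [0, 0]
After 'add': [0]
After 'neg': [0]
After 'neg': [0]
After 'dup': [0, 0]
After 'eq': [1]

Answer: [1]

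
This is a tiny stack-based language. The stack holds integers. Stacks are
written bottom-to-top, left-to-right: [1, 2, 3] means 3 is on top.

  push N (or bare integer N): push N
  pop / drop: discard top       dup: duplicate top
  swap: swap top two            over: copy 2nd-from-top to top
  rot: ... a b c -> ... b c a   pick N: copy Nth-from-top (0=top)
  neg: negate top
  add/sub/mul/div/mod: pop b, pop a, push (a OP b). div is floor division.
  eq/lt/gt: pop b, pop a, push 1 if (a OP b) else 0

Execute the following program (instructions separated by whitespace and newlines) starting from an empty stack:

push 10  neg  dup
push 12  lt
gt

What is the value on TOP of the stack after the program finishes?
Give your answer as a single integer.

Answer: 0

Derivation:
After 'push 10': [10]
After 'neg': [-10]
After 'dup': [-10, -10]
After 'push 12': [-10, -10, 12]
After 'lt': [-10, 1]
After 'gt': [0]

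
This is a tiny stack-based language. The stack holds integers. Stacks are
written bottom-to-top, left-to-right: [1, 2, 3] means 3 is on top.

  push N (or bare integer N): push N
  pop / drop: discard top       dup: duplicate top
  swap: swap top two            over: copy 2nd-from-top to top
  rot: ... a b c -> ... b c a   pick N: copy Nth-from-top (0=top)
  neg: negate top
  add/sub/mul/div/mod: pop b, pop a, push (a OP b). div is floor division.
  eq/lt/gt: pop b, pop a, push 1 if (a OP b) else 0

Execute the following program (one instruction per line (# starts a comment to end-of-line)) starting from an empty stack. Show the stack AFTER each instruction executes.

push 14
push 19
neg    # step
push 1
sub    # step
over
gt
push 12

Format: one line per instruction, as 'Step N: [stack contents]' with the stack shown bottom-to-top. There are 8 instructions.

Step 1: [14]
Step 2: [14, 19]
Step 3: [14, -19]
Step 4: [14, -19, 1]
Step 5: [14, -20]
Step 6: [14, -20, 14]
Step 7: [14, 0]
Step 8: [14, 0, 12]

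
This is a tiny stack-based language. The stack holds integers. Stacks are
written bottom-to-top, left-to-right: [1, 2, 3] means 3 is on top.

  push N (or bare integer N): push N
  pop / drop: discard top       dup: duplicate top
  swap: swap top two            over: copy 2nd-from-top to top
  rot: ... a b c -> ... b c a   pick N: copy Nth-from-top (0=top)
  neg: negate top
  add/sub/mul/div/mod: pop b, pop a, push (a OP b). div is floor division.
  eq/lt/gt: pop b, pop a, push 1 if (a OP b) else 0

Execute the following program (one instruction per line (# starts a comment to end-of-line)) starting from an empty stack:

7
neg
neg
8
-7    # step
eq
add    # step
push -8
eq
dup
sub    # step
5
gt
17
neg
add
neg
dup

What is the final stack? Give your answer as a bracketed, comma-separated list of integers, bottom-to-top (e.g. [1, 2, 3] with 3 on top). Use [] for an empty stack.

Answer: [17, 17]

Derivation:
After 'push 7': [7]
After 'neg': [-7]
After 'neg': [7]
After 'push 8': [7, 8]
After 'push -7': [7, 8, -7]
After 'eq': [7, 0]
After 'add': [7]
After 'push -8': [7, -8]
After 'eq': [0]
After 'dup': [0, 0]
After 'sub': [0]
After 'push 5': [0, 5]
After 'gt': [0]
After 'push 17': [0, 17]
After 'neg': [0, -17]
After 'add': [-17]
After 'neg': [17]
After 'dup': [17, 17]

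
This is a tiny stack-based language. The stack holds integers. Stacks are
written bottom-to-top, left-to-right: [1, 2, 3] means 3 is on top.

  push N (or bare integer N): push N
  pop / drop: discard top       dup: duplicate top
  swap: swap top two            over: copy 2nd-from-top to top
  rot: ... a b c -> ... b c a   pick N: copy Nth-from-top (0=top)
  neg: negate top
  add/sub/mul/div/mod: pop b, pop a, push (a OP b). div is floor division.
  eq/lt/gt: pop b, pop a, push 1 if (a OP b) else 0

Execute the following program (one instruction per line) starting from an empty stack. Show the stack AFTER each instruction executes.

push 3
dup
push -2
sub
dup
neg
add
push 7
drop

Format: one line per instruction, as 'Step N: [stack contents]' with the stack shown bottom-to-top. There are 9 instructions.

Step 1: [3]
Step 2: [3, 3]
Step 3: [3, 3, -2]
Step 4: [3, 5]
Step 5: [3, 5, 5]
Step 6: [3, 5, -5]
Step 7: [3, 0]
Step 8: [3, 0, 7]
Step 9: [3, 0]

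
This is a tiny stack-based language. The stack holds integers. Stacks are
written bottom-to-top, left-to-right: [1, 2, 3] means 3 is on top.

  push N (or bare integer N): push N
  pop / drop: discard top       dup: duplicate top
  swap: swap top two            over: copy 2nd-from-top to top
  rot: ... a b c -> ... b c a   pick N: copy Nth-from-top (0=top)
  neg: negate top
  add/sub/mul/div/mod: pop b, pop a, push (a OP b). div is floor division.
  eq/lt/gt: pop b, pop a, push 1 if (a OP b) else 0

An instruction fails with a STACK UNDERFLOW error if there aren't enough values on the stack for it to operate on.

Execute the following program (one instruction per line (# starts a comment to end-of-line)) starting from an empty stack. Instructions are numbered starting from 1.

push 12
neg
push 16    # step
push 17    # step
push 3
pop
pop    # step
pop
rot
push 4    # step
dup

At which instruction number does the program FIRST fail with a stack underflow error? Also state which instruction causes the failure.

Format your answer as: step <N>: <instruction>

Answer: step 9: rot

Derivation:
Step 1 ('push 12'): stack = [12], depth = 1
Step 2 ('neg'): stack = [-12], depth = 1
Step 3 ('push 16'): stack = [-12, 16], depth = 2
Step 4 ('push 17'): stack = [-12, 16, 17], depth = 3
Step 5 ('push 3'): stack = [-12, 16, 17, 3], depth = 4
Step 6 ('pop'): stack = [-12, 16, 17], depth = 3
Step 7 ('pop'): stack = [-12, 16], depth = 2
Step 8 ('pop'): stack = [-12], depth = 1
Step 9 ('rot'): needs 3 value(s) but depth is 1 — STACK UNDERFLOW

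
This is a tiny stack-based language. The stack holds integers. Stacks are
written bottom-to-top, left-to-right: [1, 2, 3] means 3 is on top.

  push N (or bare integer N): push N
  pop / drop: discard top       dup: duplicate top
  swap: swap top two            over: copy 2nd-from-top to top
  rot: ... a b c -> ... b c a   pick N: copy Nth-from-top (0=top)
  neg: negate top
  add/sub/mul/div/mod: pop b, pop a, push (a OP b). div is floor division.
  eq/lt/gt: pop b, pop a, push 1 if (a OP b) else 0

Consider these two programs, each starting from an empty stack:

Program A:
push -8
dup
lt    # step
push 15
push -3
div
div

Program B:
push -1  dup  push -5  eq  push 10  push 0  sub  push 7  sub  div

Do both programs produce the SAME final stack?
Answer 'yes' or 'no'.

Program A trace:
  After 'push -8': [-8]
  After 'dup': [-8, -8]
  After 'lt': [0]
  After 'push 15': [0, 15]
  After 'push -3': [0, 15, -3]
  After 'div': [0, -5]
  After 'div': [0]
Program A final stack: [0]

Program B trace:
  After 'push -1': [-1]
  After 'dup': [-1, -1]
  After 'push -5': [-1, -1, -5]
  After 'eq': [-1, 0]
  After 'push 10': [-1, 0, 10]
  After 'push 0': [-1, 0, 10, 0]
  After 'sub': [-1, 0, 10]
  After 'push 7': [-1, 0, 10, 7]
  After 'sub': [-1, 0, 3]
  After 'div': [-1, 0]
Program B final stack: [-1, 0]
Same: no

Answer: no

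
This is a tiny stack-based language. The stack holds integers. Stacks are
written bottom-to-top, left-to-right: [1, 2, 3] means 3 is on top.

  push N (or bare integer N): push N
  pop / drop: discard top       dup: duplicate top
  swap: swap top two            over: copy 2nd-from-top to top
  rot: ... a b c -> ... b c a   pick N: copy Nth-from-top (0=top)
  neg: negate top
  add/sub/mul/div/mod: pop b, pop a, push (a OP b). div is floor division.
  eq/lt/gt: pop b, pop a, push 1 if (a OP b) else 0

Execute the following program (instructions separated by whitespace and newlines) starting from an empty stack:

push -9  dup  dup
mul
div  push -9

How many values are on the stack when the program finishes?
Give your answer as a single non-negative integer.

After 'push -9': stack = [-9] (depth 1)
After 'dup': stack = [-9, -9] (depth 2)
After 'dup': stack = [-9, -9, -9] (depth 3)
After 'mul': stack = [-9, 81] (depth 2)
After 'div': stack = [-1] (depth 1)
After 'push -9': stack = [-1, -9] (depth 2)

Answer: 2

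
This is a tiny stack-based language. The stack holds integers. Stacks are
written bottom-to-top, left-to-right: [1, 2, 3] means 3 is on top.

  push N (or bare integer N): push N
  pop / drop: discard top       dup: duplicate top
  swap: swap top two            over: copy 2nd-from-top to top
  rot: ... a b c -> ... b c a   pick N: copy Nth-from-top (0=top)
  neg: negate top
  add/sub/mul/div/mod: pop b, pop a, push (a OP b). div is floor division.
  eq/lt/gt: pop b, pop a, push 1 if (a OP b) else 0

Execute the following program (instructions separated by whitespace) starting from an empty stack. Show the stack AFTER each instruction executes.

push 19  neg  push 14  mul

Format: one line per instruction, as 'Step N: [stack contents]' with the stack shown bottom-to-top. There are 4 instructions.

Step 1: [19]
Step 2: [-19]
Step 3: [-19, 14]
Step 4: [-266]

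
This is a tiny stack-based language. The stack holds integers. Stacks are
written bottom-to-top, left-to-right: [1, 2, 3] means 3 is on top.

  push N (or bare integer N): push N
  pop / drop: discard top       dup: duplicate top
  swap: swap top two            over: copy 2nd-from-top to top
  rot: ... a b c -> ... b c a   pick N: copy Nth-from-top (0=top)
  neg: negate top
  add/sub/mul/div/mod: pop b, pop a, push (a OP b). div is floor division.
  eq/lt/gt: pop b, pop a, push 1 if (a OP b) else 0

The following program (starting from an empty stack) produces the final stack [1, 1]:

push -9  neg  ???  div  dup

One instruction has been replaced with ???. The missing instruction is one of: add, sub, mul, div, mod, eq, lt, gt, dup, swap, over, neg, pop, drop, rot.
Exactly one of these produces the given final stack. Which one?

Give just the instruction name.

Answer: dup

Derivation:
Stack before ???: [9]
Stack after ???:  [9, 9]
The instruction that transforms [9] -> [9, 9] is: dup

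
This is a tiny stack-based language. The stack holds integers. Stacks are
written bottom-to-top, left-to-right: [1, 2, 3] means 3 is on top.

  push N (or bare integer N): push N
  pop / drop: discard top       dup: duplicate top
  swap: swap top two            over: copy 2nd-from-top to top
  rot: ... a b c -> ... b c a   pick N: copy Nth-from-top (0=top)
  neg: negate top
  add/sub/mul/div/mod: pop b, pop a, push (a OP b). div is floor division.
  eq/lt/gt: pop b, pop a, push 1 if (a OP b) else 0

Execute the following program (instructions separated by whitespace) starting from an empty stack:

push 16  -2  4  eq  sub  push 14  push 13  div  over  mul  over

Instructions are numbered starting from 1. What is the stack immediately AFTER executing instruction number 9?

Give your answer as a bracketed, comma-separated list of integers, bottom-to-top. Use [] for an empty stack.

Answer: [16, 1, 16]

Derivation:
Step 1 ('push 16'): [16]
Step 2 ('-2'): [16, -2]
Step 3 ('4'): [16, -2, 4]
Step 4 ('eq'): [16, 0]
Step 5 ('sub'): [16]
Step 6 ('push 14'): [16, 14]
Step 7 ('push 13'): [16, 14, 13]
Step 8 ('div'): [16, 1]
Step 9 ('over'): [16, 1, 16]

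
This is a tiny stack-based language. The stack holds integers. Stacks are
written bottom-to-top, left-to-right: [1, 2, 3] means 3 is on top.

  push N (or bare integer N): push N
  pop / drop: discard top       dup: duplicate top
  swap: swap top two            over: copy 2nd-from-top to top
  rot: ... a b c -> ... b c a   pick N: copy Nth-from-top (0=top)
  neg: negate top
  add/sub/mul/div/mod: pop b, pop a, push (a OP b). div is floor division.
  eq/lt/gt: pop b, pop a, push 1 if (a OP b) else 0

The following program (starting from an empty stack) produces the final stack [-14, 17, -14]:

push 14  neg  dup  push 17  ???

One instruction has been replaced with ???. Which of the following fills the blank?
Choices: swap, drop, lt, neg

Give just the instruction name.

Stack before ???: [-14, -14, 17]
Stack after ???:  [-14, 17, -14]
Checking each choice:
  swap: MATCH
  drop: produces [-14, -14]
  lt: produces [-14, 1]
  neg: produces [-14, -14, -17]


Answer: swap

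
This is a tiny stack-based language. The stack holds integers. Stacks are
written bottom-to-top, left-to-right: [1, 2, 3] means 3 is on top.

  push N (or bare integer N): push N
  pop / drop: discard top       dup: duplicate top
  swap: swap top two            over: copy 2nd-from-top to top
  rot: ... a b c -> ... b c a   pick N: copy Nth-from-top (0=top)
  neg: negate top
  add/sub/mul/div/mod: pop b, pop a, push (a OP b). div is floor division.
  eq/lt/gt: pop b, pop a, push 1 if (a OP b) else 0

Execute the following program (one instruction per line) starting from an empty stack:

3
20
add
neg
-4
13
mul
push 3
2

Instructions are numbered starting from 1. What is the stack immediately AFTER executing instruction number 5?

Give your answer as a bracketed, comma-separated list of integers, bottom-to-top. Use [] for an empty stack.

Answer: [-23, -4]

Derivation:
Step 1 ('3'): [3]
Step 2 ('20'): [3, 20]
Step 3 ('add'): [23]
Step 4 ('neg'): [-23]
Step 5 ('-4'): [-23, -4]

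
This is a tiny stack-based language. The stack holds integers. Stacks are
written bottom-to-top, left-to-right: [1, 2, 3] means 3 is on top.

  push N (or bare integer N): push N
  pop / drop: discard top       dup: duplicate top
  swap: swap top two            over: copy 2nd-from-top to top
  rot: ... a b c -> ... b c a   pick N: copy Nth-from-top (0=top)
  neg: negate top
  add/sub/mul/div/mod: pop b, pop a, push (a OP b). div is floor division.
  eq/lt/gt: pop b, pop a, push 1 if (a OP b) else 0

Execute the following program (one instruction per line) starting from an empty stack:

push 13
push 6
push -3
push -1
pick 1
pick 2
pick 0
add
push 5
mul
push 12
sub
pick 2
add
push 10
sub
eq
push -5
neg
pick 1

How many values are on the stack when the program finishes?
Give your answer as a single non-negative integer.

Answer: 7

Derivation:
After 'push 13': stack = [13] (depth 1)
After 'push 6': stack = [13, 6] (depth 2)
After 'push -3': stack = [13, 6, -3] (depth 3)
After 'push -1': stack = [13, 6, -3, -1] (depth 4)
After 'pick 1': stack = [13, 6, -3, -1, -3] (depth 5)
After 'pick 2': stack = [13, 6, -3, -1, -3, -3] (depth 6)
After 'pick 0': stack = [13, 6, -3, -1, -3, -3, -3] (depth 7)
After 'add': stack = [13, 6, -3, -1, -3, -6] (depth 6)
After 'push 5': stack = [13, 6, -3, -1, -3, -6, 5] (depth 7)
After 'mul': stack = [13, 6, -3, -1, -3, -30] (depth 6)
After 'push 12': stack = [13, 6, -3, -1, -3, -30, 12] (depth 7)
After 'sub': stack = [13, 6, -3, -1, -3, -42] (depth 6)
After 'pick 2': stack = [13, 6, -3, -1, -3, -42, -1] (depth 7)
After 'add': stack = [13, 6, -3, -1, -3, -43] (depth 6)
After 'push 10': stack = [13, 6, -3, -1, -3, -43, 10] (depth 7)
After 'sub': stack = [13, 6, -3, -1, -3, -53] (depth 6)
After 'eq': stack = [13, 6, -3, -1, 0] (depth 5)
After 'push -5': stack = [13, 6, -3, -1, 0, -5] (depth 6)
After 'neg': stack = [13, 6, -3, -1, 0, 5] (depth 6)
After 'pick 1': stack = [13, 6, -3, -1, 0, 5, 0] (depth 7)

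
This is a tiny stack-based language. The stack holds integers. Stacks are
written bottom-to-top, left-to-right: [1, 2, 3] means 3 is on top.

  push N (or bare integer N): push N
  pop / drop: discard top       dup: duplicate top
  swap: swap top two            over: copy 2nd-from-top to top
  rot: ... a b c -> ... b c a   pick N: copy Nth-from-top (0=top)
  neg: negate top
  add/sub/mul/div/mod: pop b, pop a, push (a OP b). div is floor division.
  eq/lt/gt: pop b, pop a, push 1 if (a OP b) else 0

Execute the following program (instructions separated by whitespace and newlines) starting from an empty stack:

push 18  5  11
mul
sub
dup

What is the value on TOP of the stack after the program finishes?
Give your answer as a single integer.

Answer: -37

Derivation:
After 'push 18': [18]
After 'push 5': [18, 5]
After 'push 11': [18, 5, 11]
After 'mul': [18, 55]
After 'sub': [-37]
After 'dup': [-37, -37]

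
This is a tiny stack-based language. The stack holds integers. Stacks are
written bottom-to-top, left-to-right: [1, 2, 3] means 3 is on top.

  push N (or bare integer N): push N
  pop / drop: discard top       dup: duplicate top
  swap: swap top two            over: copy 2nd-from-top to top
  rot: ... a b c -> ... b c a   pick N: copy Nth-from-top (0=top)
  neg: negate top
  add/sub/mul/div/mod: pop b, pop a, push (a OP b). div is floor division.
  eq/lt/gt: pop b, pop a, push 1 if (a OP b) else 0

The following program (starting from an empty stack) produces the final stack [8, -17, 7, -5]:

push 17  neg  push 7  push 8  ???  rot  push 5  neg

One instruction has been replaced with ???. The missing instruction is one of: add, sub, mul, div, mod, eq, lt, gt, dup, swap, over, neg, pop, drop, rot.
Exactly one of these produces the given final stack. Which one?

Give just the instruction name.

Stack before ???: [-17, 7, 8]
Stack after ???:  [7, 8, -17]
The instruction that transforms [-17, 7, 8] -> [7, 8, -17] is: rot

Answer: rot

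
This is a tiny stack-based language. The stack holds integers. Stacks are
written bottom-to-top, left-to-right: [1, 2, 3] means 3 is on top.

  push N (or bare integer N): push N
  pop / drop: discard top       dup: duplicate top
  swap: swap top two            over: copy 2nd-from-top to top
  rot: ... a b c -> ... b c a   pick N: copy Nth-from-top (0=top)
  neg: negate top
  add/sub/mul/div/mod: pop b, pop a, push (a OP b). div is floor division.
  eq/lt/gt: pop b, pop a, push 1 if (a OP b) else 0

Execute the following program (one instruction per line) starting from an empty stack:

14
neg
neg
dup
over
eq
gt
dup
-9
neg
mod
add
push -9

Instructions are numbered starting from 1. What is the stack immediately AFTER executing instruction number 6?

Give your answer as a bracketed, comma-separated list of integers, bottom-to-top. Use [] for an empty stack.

Step 1 ('14'): [14]
Step 2 ('neg'): [-14]
Step 3 ('neg'): [14]
Step 4 ('dup'): [14, 14]
Step 5 ('over'): [14, 14, 14]
Step 6 ('eq'): [14, 1]

Answer: [14, 1]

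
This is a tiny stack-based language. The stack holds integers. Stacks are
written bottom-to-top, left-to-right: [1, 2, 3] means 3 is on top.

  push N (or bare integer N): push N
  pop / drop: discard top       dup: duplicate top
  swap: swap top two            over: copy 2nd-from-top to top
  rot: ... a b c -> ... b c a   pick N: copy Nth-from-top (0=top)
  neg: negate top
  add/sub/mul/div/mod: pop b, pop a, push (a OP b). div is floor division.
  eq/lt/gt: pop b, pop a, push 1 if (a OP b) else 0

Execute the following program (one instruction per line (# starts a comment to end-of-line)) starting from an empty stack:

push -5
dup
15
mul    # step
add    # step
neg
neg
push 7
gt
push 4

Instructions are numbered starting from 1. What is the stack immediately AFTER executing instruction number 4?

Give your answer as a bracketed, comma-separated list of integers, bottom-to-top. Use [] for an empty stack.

Answer: [-5, -75]

Derivation:
Step 1 ('push -5'): [-5]
Step 2 ('dup'): [-5, -5]
Step 3 ('15'): [-5, -5, 15]
Step 4 ('mul'): [-5, -75]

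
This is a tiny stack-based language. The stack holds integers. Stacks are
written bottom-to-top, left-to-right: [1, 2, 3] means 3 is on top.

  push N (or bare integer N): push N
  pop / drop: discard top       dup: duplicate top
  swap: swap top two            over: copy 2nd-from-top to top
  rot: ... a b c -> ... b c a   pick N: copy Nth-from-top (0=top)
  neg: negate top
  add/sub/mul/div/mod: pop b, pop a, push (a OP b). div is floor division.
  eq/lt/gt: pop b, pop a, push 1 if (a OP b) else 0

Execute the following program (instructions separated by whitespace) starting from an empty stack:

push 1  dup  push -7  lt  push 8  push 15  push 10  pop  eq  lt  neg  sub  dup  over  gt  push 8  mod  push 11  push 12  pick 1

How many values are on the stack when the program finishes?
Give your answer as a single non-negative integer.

Answer: 5

Derivation:
After 'push 1': stack = [1] (depth 1)
After 'dup': stack = [1, 1] (depth 2)
After 'push -7': stack = [1, 1, -7] (depth 3)
After 'lt': stack = [1, 0] (depth 2)
After 'push 8': stack = [1, 0, 8] (depth 3)
After 'push 15': stack = [1, 0, 8, 15] (depth 4)
After 'push 10': stack = [1, 0, 8, 15, 10] (depth 5)
After 'pop': stack = [1, 0, 8, 15] (depth 4)
After 'eq': stack = [1, 0, 0] (depth 3)
After 'lt': stack = [1, 0] (depth 2)
After 'neg': stack = [1, 0] (depth 2)
After 'sub': stack = [1] (depth 1)
After 'dup': stack = [1, 1] (depth 2)
After 'over': stack = [1, 1, 1] (depth 3)
After 'gt': stack = [1, 0] (depth 2)
After 'push 8': stack = [1, 0, 8] (depth 3)
After 'mod': stack = [1, 0] (depth 2)
After 'push 11': stack = [1, 0, 11] (depth 3)
After 'push 12': stack = [1, 0, 11, 12] (depth 4)
After 'pick 1': stack = [1, 0, 11, 12, 11] (depth 5)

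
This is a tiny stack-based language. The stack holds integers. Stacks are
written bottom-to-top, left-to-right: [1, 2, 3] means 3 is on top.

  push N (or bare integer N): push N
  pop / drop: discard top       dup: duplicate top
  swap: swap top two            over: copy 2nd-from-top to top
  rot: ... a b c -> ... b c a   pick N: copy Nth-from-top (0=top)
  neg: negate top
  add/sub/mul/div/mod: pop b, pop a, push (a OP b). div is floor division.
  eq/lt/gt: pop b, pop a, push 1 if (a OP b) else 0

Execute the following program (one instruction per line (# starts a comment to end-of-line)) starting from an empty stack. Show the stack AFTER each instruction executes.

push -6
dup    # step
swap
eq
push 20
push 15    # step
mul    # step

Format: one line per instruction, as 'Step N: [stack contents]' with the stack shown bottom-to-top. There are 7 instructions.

Step 1: [-6]
Step 2: [-6, -6]
Step 3: [-6, -6]
Step 4: [1]
Step 5: [1, 20]
Step 6: [1, 20, 15]
Step 7: [1, 300]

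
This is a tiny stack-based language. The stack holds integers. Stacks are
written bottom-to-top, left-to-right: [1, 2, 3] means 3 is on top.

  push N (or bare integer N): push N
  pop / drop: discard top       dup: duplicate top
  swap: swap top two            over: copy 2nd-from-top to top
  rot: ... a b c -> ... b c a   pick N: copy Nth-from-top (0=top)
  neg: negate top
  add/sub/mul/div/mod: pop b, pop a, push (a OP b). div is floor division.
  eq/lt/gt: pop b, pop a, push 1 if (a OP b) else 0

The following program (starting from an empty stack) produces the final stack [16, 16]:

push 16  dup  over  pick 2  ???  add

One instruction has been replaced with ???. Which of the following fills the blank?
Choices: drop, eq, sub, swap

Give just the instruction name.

Stack before ???: [16, 16, 16, 16]
Stack after ???:  [16, 16, 0]
Checking each choice:
  drop: produces [16, 32]
  eq: produces [16, 17]
  sub: MATCH
  swap: produces [16, 16, 32]


Answer: sub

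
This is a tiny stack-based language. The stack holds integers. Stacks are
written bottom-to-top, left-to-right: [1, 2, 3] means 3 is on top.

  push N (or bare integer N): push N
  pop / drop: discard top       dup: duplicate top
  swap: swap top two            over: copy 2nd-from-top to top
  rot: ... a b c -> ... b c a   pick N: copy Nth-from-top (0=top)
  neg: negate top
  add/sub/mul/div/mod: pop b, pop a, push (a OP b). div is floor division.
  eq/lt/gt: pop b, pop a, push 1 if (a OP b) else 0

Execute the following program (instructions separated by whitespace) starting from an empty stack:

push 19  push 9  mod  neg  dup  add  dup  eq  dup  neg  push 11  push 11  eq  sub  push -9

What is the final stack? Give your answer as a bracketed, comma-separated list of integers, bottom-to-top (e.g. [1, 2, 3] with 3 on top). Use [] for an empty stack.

After 'push 19': [19]
After 'push 9': [19, 9]
After 'mod': [1]
After 'neg': [-1]
After 'dup': [-1, -1]
After 'add': [-2]
After 'dup': [-2, -2]
After 'eq': [1]
After 'dup': [1, 1]
After 'neg': [1, -1]
After 'push 11': [1, -1, 11]
After 'push 11': [1, -1, 11, 11]
After 'eq': [1, -1, 1]
After 'sub': [1, -2]
After 'push -9': [1, -2, -9]

Answer: [1, -2, -9]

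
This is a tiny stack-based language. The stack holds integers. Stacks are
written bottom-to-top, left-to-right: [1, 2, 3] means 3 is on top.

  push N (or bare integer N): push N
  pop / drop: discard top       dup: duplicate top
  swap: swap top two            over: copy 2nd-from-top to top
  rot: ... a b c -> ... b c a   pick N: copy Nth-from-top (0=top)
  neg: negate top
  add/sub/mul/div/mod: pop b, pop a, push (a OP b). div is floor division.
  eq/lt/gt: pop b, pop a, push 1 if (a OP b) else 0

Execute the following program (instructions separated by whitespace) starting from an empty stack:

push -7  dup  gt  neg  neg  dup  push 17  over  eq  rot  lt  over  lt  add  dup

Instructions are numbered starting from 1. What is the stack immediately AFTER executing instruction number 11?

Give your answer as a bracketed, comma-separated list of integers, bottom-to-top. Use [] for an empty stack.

Step 1 ('push -7'): [-7]
Step 2 ('dup'): [-7, -7]
Step 3 ('gt'): [0]
Step 4 ('neg'): [0]
Step 5 ('neg'): [0]
Step 6 ('dup'): [0, 0]
Step 7 ('push 17'): [0, 0, 17]
Step 8 ('over'): [0, 0, 17, 0]
Step 9 ('eq'): [0, 0, 0]
Step 10 ('rot'): [0, 0, 0]
Step 11 ('lt'): [0, 0]

Answer: [0, 0]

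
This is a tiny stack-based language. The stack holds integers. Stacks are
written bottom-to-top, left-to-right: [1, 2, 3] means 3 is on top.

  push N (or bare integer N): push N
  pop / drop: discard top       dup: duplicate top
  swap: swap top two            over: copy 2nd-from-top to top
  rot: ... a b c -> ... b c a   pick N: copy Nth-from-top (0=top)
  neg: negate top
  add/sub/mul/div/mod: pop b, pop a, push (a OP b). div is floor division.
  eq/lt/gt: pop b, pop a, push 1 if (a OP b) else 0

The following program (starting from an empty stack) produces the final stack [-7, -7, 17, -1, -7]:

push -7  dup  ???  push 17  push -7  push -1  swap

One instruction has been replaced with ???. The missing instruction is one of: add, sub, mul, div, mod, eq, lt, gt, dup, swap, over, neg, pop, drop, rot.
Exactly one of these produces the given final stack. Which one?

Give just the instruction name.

Stack before ???: [-7, -7]
Stack after ???:  [-7, -7]
The instruction that transforms [-7, -7] -> [-7, -7] is: swap

Answer: swap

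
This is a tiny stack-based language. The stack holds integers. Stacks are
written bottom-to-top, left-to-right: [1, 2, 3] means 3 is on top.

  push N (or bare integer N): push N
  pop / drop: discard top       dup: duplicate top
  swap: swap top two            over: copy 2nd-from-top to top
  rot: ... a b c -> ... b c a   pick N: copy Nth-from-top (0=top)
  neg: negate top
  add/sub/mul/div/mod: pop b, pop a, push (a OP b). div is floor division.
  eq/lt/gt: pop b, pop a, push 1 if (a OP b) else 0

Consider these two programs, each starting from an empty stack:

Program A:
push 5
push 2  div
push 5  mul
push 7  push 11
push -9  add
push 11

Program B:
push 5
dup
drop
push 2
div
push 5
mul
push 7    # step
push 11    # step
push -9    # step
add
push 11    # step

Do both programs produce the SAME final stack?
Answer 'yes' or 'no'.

Program A trace:
  After 'push 5': [5]
  After 'push 2': [5, 2]
  After 'div': [2]
  After 'push 5': [2, 5]
  After 'mul': [10]
  After 'push 7': [10, 7]
  After 'push 11': [10, 7, 11]
  After 'push -9': [10, 7, 11, -9]
  After 'add': [10, 7, 2]
  After 'push 11': [10, 7, 2, 11]
Program A final stack: [10, 7, 2, 11]

Program B trace:
  After 'push 5': [5]
  After 'dup': [5, 5]
  After 'drop': [5]
  After 'push 2': [5, 2]
  After 'div': [2]
  After 'push 5': [2, 5]
  After 'mul': [10]
  After 'push 7': [10, 7]
  After 'push 11': [10, 7, 11]
  After 'push -9': [10, 7, 11, -9]
  After 'add': [10, 7, 2]
  After 'push 11': [10, 7, 2, 11]
Program B final stack: [10, 7, 2, 11]
Same: yes

Answer: yes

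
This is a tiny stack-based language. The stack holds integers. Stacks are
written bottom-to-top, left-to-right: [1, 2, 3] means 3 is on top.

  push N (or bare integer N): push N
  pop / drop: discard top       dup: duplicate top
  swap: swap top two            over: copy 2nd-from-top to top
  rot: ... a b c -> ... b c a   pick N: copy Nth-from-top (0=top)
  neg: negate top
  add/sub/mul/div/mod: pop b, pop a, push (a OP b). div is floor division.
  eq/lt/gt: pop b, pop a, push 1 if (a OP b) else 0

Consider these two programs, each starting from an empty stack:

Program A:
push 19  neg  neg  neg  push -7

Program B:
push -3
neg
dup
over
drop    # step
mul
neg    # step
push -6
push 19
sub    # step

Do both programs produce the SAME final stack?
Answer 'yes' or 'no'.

Answer: no

Derivation:
Program A trace:
  After 'push 19': [19]
  After 'neg': [-19]
  After 'neg': [19]
  After 'neg': [-19]
  After 'push -7': [-19, -7]
Program A final stack: [-19, -7]

Program B trace:
  After 'push -3': [-3]
  After 'neg': [3]
  After 'dup': [3, 3]
  After 'over': [3, 3, 3]
  After 'drop': [3, 3]
  After 'mul': [9]
  After 'neg': [-9]
  After 'push -6': [-9, -6]
  After 'push 19': [-9, -6, 19]
  After 'sub': [-9, -25]
Program B final stack: [-9, -25]
Same: no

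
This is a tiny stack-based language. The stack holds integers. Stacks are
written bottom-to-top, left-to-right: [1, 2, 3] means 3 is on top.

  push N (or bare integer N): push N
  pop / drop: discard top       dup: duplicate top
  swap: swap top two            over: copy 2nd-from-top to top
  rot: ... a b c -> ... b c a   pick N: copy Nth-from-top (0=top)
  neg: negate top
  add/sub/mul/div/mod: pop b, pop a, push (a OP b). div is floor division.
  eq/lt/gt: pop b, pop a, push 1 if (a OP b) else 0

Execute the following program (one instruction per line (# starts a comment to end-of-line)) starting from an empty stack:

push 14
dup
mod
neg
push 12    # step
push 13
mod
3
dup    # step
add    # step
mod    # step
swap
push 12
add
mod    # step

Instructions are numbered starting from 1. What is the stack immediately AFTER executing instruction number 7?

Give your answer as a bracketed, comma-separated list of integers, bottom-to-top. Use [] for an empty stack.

Answer: [0, 12]

Derivation:
Step 1 ('push 14'): [14]
Step 2 ('dup'): [14, 14]
Step 3 ('mod'): [0]
Step 4 ('neg'): [0]
Step 5 ('push 12'): [0, 12]
Step 6 ('push 13'): [0, 12, 13]
Step 7 ('mod'): [0, 12]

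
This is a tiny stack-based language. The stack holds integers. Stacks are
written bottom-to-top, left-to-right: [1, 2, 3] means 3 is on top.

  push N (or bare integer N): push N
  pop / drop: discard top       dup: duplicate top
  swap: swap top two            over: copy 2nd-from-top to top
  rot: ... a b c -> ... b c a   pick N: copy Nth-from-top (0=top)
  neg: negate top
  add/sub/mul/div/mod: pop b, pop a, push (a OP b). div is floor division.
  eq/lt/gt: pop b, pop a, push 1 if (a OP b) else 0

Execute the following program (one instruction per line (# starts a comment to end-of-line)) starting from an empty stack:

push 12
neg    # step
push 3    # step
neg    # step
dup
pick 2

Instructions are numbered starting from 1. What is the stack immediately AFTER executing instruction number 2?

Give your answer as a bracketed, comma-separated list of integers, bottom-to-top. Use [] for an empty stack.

Step 1 ('push 12'): [12]
Step 2 ('neg'): [-12]

Answer: [-12]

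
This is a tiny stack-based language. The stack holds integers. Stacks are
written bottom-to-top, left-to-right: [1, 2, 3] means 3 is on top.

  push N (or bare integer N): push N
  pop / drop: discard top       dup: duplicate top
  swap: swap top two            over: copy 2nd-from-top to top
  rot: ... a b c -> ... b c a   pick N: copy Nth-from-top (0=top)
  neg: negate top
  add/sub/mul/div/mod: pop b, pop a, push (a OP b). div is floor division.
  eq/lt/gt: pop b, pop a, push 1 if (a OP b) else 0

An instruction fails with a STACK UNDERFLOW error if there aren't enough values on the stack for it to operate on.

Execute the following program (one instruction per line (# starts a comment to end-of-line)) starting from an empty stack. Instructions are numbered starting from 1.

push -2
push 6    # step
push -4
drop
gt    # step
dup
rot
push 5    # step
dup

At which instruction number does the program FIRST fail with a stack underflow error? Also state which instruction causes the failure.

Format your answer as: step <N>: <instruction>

Step 1 ('push -2'): stack = [-2], depth = 1
Step 2 ('push 6'): stack = [-2, 6], depth = 2
Step 3 ('push -4'): stack = [-2, 6, -4], depth = 3
Step 4 ('drop'): stack = [-2, 6], depth = 2
Step 5 ('gt'): stack = [0], depth = 1
Step 6 ('dup'): stack = [0, 0], depth = 2
Step 7 ('rot'): needs 3 value(s) but depth is 2 — STACK UNDERFLOW

Answer: step 7: rot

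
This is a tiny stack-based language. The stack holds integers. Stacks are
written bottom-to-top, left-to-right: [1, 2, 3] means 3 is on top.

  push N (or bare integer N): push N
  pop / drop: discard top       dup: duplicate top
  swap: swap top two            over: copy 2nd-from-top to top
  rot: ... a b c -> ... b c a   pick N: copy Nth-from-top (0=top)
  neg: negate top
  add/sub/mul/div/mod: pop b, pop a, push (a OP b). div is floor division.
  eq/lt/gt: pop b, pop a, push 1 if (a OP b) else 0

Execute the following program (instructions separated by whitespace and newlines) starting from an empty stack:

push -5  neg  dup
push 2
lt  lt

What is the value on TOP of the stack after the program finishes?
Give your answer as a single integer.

Answer: 0

Derivation:
After 'push -5': [-5]
After 'neg': [5]
After 'dup': [5, 5]
After 'push 2': [5, 5, 2]
After 'lt': [5, 0]
After 'lt': [0]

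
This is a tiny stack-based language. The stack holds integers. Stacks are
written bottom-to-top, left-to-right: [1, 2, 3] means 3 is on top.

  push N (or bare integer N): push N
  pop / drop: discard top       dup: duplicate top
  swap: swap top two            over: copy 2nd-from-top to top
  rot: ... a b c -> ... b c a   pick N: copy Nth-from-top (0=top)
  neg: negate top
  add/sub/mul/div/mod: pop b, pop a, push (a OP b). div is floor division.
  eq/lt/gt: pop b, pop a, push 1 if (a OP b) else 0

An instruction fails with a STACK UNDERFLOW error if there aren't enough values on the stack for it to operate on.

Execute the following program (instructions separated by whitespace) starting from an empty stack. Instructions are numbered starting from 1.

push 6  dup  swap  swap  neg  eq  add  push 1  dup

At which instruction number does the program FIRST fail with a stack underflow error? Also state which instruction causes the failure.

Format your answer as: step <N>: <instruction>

Step 1 ('push 6'): stack = [6], depth = 1
Step 2 ('dup'): stack = [6, 6], depth = 2
Step 3 ('swap'): stack = [6, 6], depth = 2
Step 4 ('swap'): stack = [6, 6], depth = 2
Step 5 ('neg'): stack = [6, -6], depth = 2
Step 6 ('eq'): stack = [0], depth = 1
Step 7 ('add'): needs 2 value(s) but depth is 1 — STACK UNDERFLOW

Answer: step 7: add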